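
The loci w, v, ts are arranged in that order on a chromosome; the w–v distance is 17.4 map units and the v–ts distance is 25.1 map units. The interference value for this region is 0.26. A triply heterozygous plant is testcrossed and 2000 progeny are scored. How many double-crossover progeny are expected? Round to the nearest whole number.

65

Map distances give recombination frequencies of 0.174 and 0.251 for the two intervals.
With interference 0.26 (so coincidence = 0.74), expected double-crossover frequency = 0.174 × 0.251 × 0.74 = 0.03232.
Expected number = 0.03232 × 2000 = 64.64 ≈ 65.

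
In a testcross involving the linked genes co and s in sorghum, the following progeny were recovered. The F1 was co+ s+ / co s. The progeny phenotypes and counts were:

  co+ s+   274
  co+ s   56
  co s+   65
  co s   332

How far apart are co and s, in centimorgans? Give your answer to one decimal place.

16.6 centimorgans

The recombinant classes are co+ s and co s+: 56 + 65 = 121.
Recombination frequency = 121/727 = 0.1664 ≈ 16.6%, i.e. 16.6 centimorgans.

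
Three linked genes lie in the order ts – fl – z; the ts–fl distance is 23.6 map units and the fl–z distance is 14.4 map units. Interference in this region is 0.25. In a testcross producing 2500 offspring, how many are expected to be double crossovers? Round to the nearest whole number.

Map distances give recombination frequencies of 0.236 and 0.144 for the two intervals.
With interference 0.25 (so coincidence = 0.75), expected double-crossover frequency = 0.236 × 0.144 × 0.75 = 0.02549.
Expected number = 0.02549 × 2500 = 63.72 ≈ 64.

64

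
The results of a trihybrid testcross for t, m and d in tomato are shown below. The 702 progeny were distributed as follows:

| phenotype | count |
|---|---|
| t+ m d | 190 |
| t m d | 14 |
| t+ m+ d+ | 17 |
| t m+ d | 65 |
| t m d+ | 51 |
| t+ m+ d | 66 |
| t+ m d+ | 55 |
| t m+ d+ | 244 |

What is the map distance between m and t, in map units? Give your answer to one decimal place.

The two most frequent reciprocal classes, t+ m d and t m+ d+, are the parental types, so the F1 was t+ m d / t m+ d+.
The two rarest classes, t m d and t+ m+ d+, are the double crossovers. Comparing them with the parentals, only the t allele has switched, so t is the middle locus and the order is d – t – m.
Crossovers in the t–m interval produce the single-crossover classes t+ m+ d and t m d+ (66 + 51 = 117) plus the double crossovers (31).
RF(t–m) = (117 + 31) / 702 = 148/702 = 0.2108 → 21.1 map units.

21.1 map units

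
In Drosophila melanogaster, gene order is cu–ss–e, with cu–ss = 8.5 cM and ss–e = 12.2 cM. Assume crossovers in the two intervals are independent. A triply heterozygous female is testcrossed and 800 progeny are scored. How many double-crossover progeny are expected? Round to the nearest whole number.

8

Map distances give recombination frequencies of 0.085 and 0.122 for the two intervals.
With no interference, expected double-crossover frequency = 0.085 × 0.122 = 0.01037.
Expected number = 0.01037 × 800 = 8.30 ≈ 8.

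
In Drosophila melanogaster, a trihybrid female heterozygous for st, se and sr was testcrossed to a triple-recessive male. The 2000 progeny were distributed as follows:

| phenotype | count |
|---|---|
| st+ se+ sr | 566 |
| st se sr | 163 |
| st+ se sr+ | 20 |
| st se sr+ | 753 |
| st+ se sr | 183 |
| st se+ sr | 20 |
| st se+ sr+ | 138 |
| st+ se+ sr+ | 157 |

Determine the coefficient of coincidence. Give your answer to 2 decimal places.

The two most frequent reciprocal classes, st+ se+ sr and st se sr+, are the parental types, so the F1 was st+ se+ sr / st se sr+.
The two rarest classes, st se+ sr and st+ se sr+, are the double crossovers. Comparing them with the parentals, only the st allele has switched, so st is the middle locus and the order is se – st – sr.
se–st: (321 + 40)/2000 = 0.1805; st–sr: (320 + 40)/2000 = 0.1800.
Expected DCO frequency = 0.1805 × 0.1800 ≈ 0.03249; observed = 40/2000 ≈ 0.02000.
Coefficient of coincidence = 0.02000/0.03249 ≈ 0.62.

0.62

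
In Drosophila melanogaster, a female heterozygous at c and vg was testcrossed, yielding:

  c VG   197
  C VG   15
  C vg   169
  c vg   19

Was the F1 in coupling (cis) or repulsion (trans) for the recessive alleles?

The two most frequent classes are C vg (169) and c VG (197); these are the parental (non-recombinant) types.
So the F1 carried C vg on one chromosome and c VG on the other — the recessive alleles are on opposite chromosomes (trans / repulsion).

trans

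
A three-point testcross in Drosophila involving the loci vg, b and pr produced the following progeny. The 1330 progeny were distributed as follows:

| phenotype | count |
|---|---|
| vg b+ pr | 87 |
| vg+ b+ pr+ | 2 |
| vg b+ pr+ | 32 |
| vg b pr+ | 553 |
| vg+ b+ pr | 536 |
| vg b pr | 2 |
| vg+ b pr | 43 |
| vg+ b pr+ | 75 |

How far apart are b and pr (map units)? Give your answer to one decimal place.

5.9 map units

The two most frequent reciprocal classes, vg b pr+ and vg+ b+ pr, are the parental types, so the F1 was vg b pr+ / vg+ b+ pr.
The two rarest classes, vg b pr and vg+ b+ pr+, are the double crossovers. Comparing them with the parentals, only the pr allele has switched, so pr is the middle locus and the order is b – pr – vg.
Crossovers in the b–pr interval produce the single-crossover classes vg b+ pr+ and vg+ b pr (32 + 43 = 75) plus the double crossovers (4).
RF(b–pr) = (75 + 4) / 1330 = 79/1330 = 0.0594 → 5.9 map units.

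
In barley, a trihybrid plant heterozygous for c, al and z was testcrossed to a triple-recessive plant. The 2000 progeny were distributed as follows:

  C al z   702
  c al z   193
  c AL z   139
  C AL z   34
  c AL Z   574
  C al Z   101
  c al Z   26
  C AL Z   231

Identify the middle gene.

The two most frequent reciprocal classes, c AL Z and C al z, are the parental types, so the F1 was c AL Z / C al z.
The two rarest classes, c al Z and C AL z, are the double crossovers. Comparing them with the parentals, only the al allele has switched, so al is the middle locus and the order is z – al – c.

al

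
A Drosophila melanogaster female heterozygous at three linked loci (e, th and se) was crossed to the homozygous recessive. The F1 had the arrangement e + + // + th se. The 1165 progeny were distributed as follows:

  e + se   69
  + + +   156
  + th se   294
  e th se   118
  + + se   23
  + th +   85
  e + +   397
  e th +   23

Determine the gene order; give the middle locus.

The two rarest classes, e th + and + + se, are the double crossovers. Comparing them with the parentals, only the th allele has switched, so th is the middle locus and the order is se – th – e.

th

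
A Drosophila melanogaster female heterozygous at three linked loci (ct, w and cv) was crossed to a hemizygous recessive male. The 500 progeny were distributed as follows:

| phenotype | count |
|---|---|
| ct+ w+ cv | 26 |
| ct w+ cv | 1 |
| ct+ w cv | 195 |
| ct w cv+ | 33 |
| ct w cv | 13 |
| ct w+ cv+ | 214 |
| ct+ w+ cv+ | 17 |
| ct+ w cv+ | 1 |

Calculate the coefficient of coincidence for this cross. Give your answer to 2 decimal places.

The two most frequent reciprocal classes, ct+ w cv and ct w+ cv+, are the parental types, so the F1 was ct+ w cv / ct w+ cv+.
The two rarest classes, ct+ w cv+ and ct w+ cv, are the double crossovers. Comparing them with the parentals, only the cv allele has switched, so cv is the middle locus and the order is ct – cv – w.
ct–cv: (30 + 2)/500 = 0.0640; cv–w: (59 + 2)/500 = 0.1220.
Expected DCO frequency = 0.0640 × 0.1220 ≈ 0.00781; observed = 2/500 ≈ 0.00400.
Coefficient of coincidence = 0.00400/0.00781 ≈ 0.51.

0.51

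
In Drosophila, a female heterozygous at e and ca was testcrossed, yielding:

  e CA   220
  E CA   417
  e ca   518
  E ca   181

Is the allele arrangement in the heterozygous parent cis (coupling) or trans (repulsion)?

The two most frequent classes are E CA (417) and e ca (518); these are the parental (non-recombinant) types.
So the F1 carried E CA on one chromosome and e ca on the other — the recessive alleles are on the same chromosome (cis / coupling).

cis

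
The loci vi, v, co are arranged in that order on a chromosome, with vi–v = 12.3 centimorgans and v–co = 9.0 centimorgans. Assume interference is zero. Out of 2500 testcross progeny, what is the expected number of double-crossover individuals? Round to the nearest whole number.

Map distances give recombination frequencies of 0.123 and 0.090 for the two intervals.
With no interference, expected double-crossover frequency = 0.123 × 0.090 = 0.01107.
Expected number = 0.01107 × 2500 = 27.68 ≈ 28.

28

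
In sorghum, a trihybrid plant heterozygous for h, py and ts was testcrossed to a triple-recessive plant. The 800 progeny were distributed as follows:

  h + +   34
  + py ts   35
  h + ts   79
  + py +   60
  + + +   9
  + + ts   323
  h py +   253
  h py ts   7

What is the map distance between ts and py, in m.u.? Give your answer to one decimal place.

10.6 m.u.

The two most frequent reciprocal classes, h py + and + + ts, are the parental types, so the F1 was h py + / + + ts.
The two rarest classes, h py ts and + + +, are the double crossovers. Comparing them with the parentals, only the ts allele has switched, so ts is the middle locus and the order is py – ts – h.
Crossovers in the py–ts interval produce the single-crossover classes h + + and + py ts (34 + 35 = 69) plus the double crossovers (16).
RF(py–ts) = (69 + 16) / 800 = 85/800 = 0.1062 → 10.6 m.u.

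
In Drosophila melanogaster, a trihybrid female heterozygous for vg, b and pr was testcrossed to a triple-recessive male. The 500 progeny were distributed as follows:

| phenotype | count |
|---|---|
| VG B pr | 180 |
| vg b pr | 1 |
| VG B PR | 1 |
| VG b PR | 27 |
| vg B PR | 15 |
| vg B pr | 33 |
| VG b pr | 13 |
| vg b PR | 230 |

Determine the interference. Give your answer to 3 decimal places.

The two most frequent reciprocal classes, VG B pr and vg b PR, are the parental types, so the F1 was VG B pr / vg b PR.
The two rarest classes, VG B PR and vg b pr, are the double crossovers. Comparing them with the parentals, only the pr allele has switched, so pr is the middle locus and the order is b – pr – vg.
b–pr: (28 + 2)/500 = 0.0600; pr–vg: (60 + 2)/500 = 0.1240.
Expected DCO frequency = 0.0600 × 0.1240 ≈ 0.00744; observed = 2/500 ≈ 0.00400.
Coefficient of coincidence = 0.00400/0.00744 ≈ 0.538; interference = 1 − 0.538 = 0.462.

0.462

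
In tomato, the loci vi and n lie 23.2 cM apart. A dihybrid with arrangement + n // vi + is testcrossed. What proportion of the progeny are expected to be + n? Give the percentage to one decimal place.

A map distance of 23.2 cM corresponds to a recombination frequency of 0.232.
The F1 is + n / vi +, so + n is a parental gamete class with expected frequency (1 − r)/2 = 0.768/2 = 0.3840.
That is 0.3840 = 38.4% of the progeny.

38.4%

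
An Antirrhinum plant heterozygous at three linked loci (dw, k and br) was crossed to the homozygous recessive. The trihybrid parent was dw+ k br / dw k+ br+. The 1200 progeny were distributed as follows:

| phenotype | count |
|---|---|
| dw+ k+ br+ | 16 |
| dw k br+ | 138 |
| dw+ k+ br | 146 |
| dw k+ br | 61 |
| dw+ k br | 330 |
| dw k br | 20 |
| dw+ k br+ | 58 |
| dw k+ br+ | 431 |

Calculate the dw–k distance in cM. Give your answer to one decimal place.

26.7 cM

The two rarest classes, dw k br and dw+ k+ br+, are the double crossovers. Comparing them with the parentals, only the dw allele has switched, so dw is the middle locus and the order is k – dw – br.
Crossovers in the k–dw interval produce the single-crossover classes dw+ k+ br and dw k br+ (146 + 138 = 284) plus the double crossovers (36).
RF(k–dw) = (284 + 36) / 1200 = 320/1200 = 0.2667 → 26.7 cM.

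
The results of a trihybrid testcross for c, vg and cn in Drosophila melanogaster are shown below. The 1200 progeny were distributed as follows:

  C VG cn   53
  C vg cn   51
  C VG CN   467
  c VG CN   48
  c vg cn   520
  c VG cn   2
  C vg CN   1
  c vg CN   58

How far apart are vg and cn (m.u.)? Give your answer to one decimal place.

9.5 m.u.

The two most frequent reciprocal classes, c vg cn and C VG CN, are the parental types, so the F1 was c vg cn / C VG CN.
The two rarest classes, c VG cn and C vg CN, are the double crossovers. Comparing them with the parentals, only the vg allele has switched, so vg is the middle locus and the order is cn – vg – c.
Crossovers in the cn–vg interval produce the single-crossover classes c vg CN and C VG cn (58 + 53 = 111) plus the double crossovers (3).
RF(cn–vg) = (111 + 3) / 1200 = 114/1200 = 0.0950 → 9.5 m.u.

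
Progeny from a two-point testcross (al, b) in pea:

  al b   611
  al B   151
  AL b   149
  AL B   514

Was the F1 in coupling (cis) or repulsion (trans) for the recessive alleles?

The two most frequent classes are AL B (514) and al b (611); these are the parental (non-recombinant) types.
So the F1 carried AL B on one chromosome and al b on the other — the recessive alleles are on the same chromosome (cis / coupling).

cis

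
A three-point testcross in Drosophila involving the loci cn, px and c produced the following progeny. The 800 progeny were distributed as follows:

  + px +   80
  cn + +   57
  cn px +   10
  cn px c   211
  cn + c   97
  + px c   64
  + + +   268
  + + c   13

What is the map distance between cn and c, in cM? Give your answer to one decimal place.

18.0 cM

The two most frequent reciprocal classes, + + + and cn px c, are the parental types, so the F1 was + + + / cn px c.
The two rarest classes, + + c and cn px +, are the double crossovers. Comparing them with the parentals, only the c allele has switched, so c is the middle locus and the order is cn – c – px.
Crossovers in the cn–c interval produce the single-crossover classes cn + + and + px c (57 + 64 = 121) plus the double crossovers (23).
RF(cn–c) = (121 + 23) / 800 = 144/800 = 0.1800 → 18.0 cM.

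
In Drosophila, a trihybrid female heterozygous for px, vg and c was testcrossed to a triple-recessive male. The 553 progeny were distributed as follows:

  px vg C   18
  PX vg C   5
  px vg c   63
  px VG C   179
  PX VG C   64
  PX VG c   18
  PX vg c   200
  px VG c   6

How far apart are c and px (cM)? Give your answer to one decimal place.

25.0 cM

The two most frequent reciprocal classes, PX vg c and px VG C, are the parental types, so the F1 was PX vg c / px VG C.
The two rarest classes, PX vg C and px VG c, are the double crossovers. Comparing them with the parentals, only the c allele has switched, so c is the middle locus and the order is vg – c – px.
Crossovers in the c–px interval produce the single-crossover classes px vg c and PX VG C (63 + 64 = 127) plus the double crossovers (11).
RF(c–px) = (127 + 11) / 553 = 138/553 = 0.2495 → 25.0 cM.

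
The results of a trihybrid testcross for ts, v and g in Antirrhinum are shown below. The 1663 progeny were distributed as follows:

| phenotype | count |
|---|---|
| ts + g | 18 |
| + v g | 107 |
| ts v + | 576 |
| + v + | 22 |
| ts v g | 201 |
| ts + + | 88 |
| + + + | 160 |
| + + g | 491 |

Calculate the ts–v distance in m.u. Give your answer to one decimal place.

The two most frequent reciprocal classes, + + g and ts v +, are the parental types, so the F1 was + + g / ts v +.
The two rarest classes, ts + g and + v +, are the double crossovers. Comparing them with the parentals, only the ts allele has switched, so ts is the middle locus and the order is g – ts – v.
Crossovers in the ts–v interval produce the single-crossover classes + v g and ts + + (107 + 88 = 195) plus the double crossovers (40).
RF(ts–v) = (195 + 40) / 1663 = 235/1663 = 0.1413 → 14.1 m.u.

14.1 m.u.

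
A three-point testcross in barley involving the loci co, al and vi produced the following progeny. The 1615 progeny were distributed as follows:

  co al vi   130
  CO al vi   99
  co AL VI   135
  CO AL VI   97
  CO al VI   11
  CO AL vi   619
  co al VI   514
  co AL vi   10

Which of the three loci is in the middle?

The two most frequent reciprocal classes, CO AL vi and co al VI, are the parental types, so the F1 was CO AL vi / co al VI.
The two rarest classes, co AL vi and CO al VI, are the double crossovers. Comparing them with the parentals, only the co allele has switched, so co is the middle locus and the order is vi – co – al.

co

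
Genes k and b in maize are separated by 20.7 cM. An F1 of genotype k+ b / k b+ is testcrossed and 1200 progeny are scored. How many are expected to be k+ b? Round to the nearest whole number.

A map distance of 20.7 cM corresponds to a recombination frequency of 0.207.
The F1 is k+ b / k b+, so k+ b is a parental gamete class with expected frequency (1 − r)/2 = 0.793/2 = 0.3965.
Expected number = 0.3965 × 1200 = 475.80 ≈ 476.

476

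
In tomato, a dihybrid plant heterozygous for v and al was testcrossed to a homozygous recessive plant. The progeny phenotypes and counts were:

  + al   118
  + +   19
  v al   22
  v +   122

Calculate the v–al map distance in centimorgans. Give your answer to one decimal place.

The two most frequent classes, + al (118) and v + (122), are the parental types, so the F1 was + al / v +.
The recombinant classes are + + and v al: 19 + 22 = 41.
Recombination frequency = 41/281 = 0.1459 ≈ 14.6%, i.e. 14.6 centimorgans.

14.6 centimorgans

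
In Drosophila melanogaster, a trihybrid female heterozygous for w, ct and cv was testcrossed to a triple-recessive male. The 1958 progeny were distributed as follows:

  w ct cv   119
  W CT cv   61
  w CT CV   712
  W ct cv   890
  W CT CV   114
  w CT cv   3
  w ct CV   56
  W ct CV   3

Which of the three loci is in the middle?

cv

The two most frequent reciprocal classes, w CT CV and W ct cv, are the parental types, so the F1 was w CT CV / W ct cv.
The two rarest classes, w CT cv and W ct CV, are the double crossovers. Comparing them with the parentals, only the cv allele has switched, so cv is the middle locus and the order is w – cv – ct.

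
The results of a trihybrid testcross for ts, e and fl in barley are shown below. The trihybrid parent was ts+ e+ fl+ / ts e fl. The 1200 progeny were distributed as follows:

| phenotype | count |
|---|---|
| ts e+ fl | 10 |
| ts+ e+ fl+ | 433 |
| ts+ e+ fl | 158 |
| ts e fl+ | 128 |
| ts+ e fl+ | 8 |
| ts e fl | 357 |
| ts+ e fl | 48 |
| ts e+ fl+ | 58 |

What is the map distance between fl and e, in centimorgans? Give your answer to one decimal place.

25.3 centimorgans

The two rarest classes, ts+ e fl+ and ts e+ fl, are the double crossovers. Comparing them with the parentals, only the e allele has switched, so e is the middle locus and the order is fl – e – ts.
Crossovers in the fl–e interval produce the single-crossover classes ts+ e+ fl and ts e fl+ (158 + 128 = 286) plus the double crossovers (18).
RF(fl–e) = (286 + 18) / 1200 = 304/1200 = 0.2533 → 25.3 centimorgans.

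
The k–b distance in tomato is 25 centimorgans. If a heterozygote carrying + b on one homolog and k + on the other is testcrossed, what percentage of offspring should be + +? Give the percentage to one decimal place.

A map distance of 25 centimorgans corresponds to a recombination frequency of 0.250.
The F1 is + b / k +, so + + is a recombinant gamete class with expected frequency r/2 = 0.250/2 = 0.1250.
That is 0.1250 = 12.5% of the progeny.

12.5%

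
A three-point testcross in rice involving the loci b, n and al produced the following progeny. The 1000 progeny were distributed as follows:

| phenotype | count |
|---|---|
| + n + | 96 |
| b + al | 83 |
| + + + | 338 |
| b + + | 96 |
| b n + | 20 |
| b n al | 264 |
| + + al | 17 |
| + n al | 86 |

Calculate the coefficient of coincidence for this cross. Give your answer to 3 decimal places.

0.782

The two most frequent reciprocal classes, + + + and b n al, are the parental types, so the F1 was + + + / b n al.
The two rarest classes, + + al and b n +, are the double crossovers. Comparing them with the parentals, only the al allele has switched, so al is the middle locus and the order is n – al – b.
n–al: (179 + 37)/1000 = 0.2160; al–b: (182 + 37)/1000 = 0.2190.
Expected DCO frequency = 0.2160 × 0.2190 ≈ 0.04730; observed = 37/1000 ≈ 0.03700.
Coefficient of coincidence = 0.03700/0.04730 ≈ 0.782.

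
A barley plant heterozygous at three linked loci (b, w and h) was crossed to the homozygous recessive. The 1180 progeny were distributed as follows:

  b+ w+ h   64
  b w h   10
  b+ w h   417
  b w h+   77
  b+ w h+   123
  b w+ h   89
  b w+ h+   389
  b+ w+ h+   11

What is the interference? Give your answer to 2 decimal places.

0.34

The two most frequent reciprocal classes, b+ w h and b w+ h+, are the parental types, so the F1 was b+ w h / b w+ h+.
The two rarest classes, b w h and b+ w+ h+, are the double crossovers. Comparing them with the parentals, only the b allele has switched, so b is the middle locus and the order is h – b – w.
h–b: (212 + 21)/1180 = 0.1975; b–w: (141 + 21)/1180 = 0.1373.
Expected DCO frequency = 0.1975 × 0.1373 ≈ 0.02712; observed = 21/1180 ≈ 0.01780.
Coefficient of coincidence = 0.01780/0.02712 ≈ 0.66; interference = 1 − 0.66 = 0.34.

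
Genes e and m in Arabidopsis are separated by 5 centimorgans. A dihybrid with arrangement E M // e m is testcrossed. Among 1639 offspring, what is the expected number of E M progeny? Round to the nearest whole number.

A map distance of 5 centimorgans corresponds to a recombination frequency of 0.050.
The F1 is E M / e m, so E M is a parental gamete class with expected frequency (1 − r)/2 = 0.950/2 = 0.4750.
Expected number = 0.4750 × 1639 = 778.52 ≈ 779.

779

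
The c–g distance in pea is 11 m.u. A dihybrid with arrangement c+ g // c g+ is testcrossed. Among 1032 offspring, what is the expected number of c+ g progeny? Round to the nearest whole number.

459

A map distance of 11 m.u. corresponds to a recombination frequency of 0.110.
The F1 is c+ g / c g+, so c+ g is a parental gamete class with expected frequency (1 − r)/2 = 0.890/2 = 0.4450.
Expected number = 0.4450 × 1032 = 459.24 ≈ 459.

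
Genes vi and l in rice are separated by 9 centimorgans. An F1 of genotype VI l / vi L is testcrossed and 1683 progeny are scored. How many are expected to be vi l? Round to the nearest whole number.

76

A map distance of 9 centimorgans corresponds to a recombination frequency of 0.090.
The F1 is VI l / vi L, so vi l is a recombinant gamete class with expected frequency r/2 = 0.090/2 = 0.0450.
Expected number = 0.0450 × 1683 = 75.73 ≈ 76.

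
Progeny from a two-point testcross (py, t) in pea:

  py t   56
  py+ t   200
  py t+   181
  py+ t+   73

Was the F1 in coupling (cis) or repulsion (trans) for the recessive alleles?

trans

The two most frequent classes are py+ t (200) and py t+ (181); these are the parental (non-recombinant) types.
So the F1 carried py+ t on one chromosome and py t+ on the other — the recessive alleles are on opposite chromosomes (trans / repulsion).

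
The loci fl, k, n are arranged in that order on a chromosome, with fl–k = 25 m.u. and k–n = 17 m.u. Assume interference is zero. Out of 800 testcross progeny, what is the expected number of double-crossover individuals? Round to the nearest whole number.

Map distances give recombination frequencies of 0.250 and 0.170 for the two intervals.
With no interference, expected double-crossover frequency = 0.250 × 0.170 = 0.04250.
Expected number = 0.04250 × 800 = 34.00 ≈ 34.

34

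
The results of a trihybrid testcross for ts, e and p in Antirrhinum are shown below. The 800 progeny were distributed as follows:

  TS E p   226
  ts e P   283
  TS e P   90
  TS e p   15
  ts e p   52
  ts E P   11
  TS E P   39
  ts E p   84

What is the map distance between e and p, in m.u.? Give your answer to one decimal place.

The two most frequent reciprocal classes, ts e P and TS E p, are the parental types, so the F1 was ts e P / TS E p.
The two rarest classes, ts E P and TS e p, are the double crossovers. Comparing them with the parentals, only the e allele has switched, so e is the middle locus and the order is p – e – ts.
Crossovers in the p–e interval produce the single-crossover classes ts e p and TS E P (52 + 39 = 91) plus the double crossovers (26).
RF(p–e) = (91 + 26) / 800 = 117/800 = 0.1462 → 14.6 m.u.

14.6 m.u.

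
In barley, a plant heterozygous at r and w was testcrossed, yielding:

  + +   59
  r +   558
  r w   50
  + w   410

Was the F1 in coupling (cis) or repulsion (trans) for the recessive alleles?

trans

The two most frequent classes are + w (410) and r + (558); these are the parental (non-recombinant) types.
So the F1 carried + w on one chromosome and r + on the other — the recessive alleles are on opposite chromosomes (trans / repulsion).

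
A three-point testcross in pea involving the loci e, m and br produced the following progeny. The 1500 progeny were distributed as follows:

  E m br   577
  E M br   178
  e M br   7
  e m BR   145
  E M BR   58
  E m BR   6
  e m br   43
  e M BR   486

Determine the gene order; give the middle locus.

br

The two most frequent reciprocal classes, e M BR and E m br, are the parental types, so the F1 was e M BR / E m br.
The two rarest classes, e M br and E m BR, are the double crossovers. Comparing them with the parentals, only the br allele has switched, so br is the middle locus and the order is m – br – e.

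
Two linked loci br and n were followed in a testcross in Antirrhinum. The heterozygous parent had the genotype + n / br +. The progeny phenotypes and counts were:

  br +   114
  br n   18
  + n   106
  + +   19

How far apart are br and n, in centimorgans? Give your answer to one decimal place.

14.4 centimorgans

The recombinant classes are + + and br n: 19 + 18 = 37.
Recombination frequency = 37/257 = 0.1440 ≈ 14.4%, i.e. 14.4 centimorgans.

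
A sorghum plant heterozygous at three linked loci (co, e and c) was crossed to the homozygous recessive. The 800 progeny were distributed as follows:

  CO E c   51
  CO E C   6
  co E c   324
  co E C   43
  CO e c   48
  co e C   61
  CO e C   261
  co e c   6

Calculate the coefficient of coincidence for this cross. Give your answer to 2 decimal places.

The two most frequent reciprocal classes, co E c and CO e C, are the parental types, so the F1 was co E c / CO e C.
The two rarest classes, co e c and CO E C, are the double crossovers. Comparing them with the parentals, only the e allele has switched, so e is the middle locus and the order is co – e – c.
co–e: (112 + 12)/800 = 0.1550; e–c: (91 + 12)/800 = 0.1288.
Expected DCO frequency = 0.1550 × 0.1288 ≈ 0.01996; observed = 12/800 ≈ 0.01500.
Coefficient of coincidence = 0.01500/0.01996 ≈ 0.75.

0.75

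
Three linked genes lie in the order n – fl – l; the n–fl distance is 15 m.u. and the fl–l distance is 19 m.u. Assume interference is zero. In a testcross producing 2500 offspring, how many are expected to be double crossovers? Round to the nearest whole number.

71

Map distances give recombination frequencies of 0.150 and 0.190 for the two intervals.
With no interference, expected double-crossover frequency = 0.150 × 0.190 = 0.02850.
Expected number = 0.02850 × 2500 = 71.25 ≈ 71.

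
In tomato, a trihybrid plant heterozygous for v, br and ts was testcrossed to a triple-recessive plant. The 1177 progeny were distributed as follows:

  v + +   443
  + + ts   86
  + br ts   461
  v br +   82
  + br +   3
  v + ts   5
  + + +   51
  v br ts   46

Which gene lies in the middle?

ts

The two most frequent reciprocal classes, v + + and + br ts, are the parental types, so the F1 was v + + / + br ts.
The two rarest classes, v + ts and + br +, are the double crossovers. Comparing them with the parentals, only the ts allele has switched, so ts is the middle locus and the order is v – ts – br.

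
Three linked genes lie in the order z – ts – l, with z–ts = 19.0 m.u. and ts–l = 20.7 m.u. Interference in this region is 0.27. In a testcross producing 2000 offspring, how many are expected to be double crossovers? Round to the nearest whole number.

57

Map distances give recombination frequencies of 0.190 and 0.207 for the two intervals.
With interference 0.27 (so coincidence = 0.73), expected double-crossover frequency = 0.190 × 0.207 × 0.73 = 0.02871.
Expected number = 0.02871 × 2000 = 57.42 ≈ 57.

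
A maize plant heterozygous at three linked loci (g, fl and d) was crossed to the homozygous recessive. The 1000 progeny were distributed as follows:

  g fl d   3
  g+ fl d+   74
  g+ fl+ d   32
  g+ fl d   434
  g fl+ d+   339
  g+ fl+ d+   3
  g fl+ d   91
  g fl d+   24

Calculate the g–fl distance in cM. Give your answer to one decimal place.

The two most frequent reciprocal classes, g fl+ d+ and g+ fl d, are the parental types, so the F1 was g fl+ d+ / g+ fl d.
The two rarest classes, g+ fl+ d+ and g fl d, are the double crossovers. Comparing them with the parentals, only the g allele has switched, so g is the middle locus and the order is d – g – fl.
Crossovers in the g–fl interval produce the single-crossover classes g fl d+ and g+ fl+ d (24 + 32 = 56) plus the double crossovers (6).
RF(g–fl) = (56 + 6) / 1000 = 62/1000 = 0.0620 → 6.2 cM.

6.2 cM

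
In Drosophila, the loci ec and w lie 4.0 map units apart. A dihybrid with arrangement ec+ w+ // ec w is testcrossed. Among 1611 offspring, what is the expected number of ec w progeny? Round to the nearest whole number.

773

A map distance of 4.0 map units corresponds to a recombination frequency of 0.040.
The F1 is ec+ w+ / ec w, so ec w is a parental gamete class with expected frequency (1 − r)/2 = 0.960/2 = 0.4800.
Expected number = 0.4800 × 1611 = 773.28 ≈ 773.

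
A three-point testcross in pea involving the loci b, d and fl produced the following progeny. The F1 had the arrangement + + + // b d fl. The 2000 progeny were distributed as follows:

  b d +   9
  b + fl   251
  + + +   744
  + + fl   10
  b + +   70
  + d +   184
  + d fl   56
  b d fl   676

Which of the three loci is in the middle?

The two rarest classes, + + fl and b d +, are the double crossovers. Comparing them with the parentals, only the fl allele has switched, so fl is the middle locus and the order is b – fl – d.

fl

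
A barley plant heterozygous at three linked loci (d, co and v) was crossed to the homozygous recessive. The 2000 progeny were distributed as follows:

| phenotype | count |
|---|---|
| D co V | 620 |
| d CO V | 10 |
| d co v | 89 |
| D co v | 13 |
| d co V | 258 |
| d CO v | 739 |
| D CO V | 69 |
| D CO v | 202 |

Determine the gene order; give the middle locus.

v

The two most frequent reciprocal classes, D co V and d CO v, are the parental types, so the F1 was D co V / d CO v.
The two rarest classes, D co v and d CO V, are the double crossovers. Comparing them with the parentals, only the v allele has switched, so v is the middle locus and the order is d – v – co.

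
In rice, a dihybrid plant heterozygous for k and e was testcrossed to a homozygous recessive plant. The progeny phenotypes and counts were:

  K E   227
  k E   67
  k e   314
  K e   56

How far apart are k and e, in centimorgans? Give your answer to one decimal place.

18.5 centimorgans

The two most frequent classes, K E (227) and k e (314), are the parental types, so the F1 was K E / k e.
The recombinant classes are K e and k E: 56 + 67 = 123.
Recombination frequency = 123/664 = 0.1852 ≈ 18.5%, i.e. 18.5 centimorgans.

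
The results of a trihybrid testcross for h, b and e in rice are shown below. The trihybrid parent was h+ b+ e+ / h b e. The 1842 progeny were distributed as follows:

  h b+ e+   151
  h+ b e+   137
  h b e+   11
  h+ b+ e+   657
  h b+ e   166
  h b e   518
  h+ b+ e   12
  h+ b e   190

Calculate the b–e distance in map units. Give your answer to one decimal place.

17.7 map units

The two rarest classes, h+ b+ e and h b e+, are the double crossovers. Comparing them with the parentals, only the e allele has switched, so e is the middle locus and the order is h – e – b.
Crossovers in the e–b interval produce the single-crossover classes h+ b e+ and h b+ e (137 + 166 = 303) plus the double crossovers (23).
RF(e–b) = (303 + 23) / 1842 = 326/1842 = 0.1770 → 17.7 map units.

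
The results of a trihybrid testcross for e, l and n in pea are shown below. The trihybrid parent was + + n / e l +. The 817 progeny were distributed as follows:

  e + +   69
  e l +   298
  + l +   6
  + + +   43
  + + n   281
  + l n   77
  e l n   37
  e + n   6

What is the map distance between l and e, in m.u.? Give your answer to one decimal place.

The two rarest classes, e + n and + l +, are the double crossovers. Comparing them with the parentals, only the e allele has switched, so e is the middle locus and the order is n – e – l.
Crossovers in the e–l interval produce the single-crossover classes + l n and e + + (77 + 69 = 146) plus the double crossovers (12).
RF(e–l) = (146 + 12) / 817 = 158/817 = 0.1934 → 19.3 m.u.

19.3 m.u.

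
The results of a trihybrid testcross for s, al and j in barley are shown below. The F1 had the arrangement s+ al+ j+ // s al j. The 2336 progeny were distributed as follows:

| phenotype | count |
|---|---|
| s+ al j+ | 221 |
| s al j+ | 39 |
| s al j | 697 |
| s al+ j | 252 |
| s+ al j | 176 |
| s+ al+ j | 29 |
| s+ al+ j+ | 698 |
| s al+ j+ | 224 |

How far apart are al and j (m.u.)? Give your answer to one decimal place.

23.2 m.u.

The two rarest classes, s+ al+ j and s al j+, are the double crossovers. Comparing them with the parentals, only the j allele has switched, so j is the middle locus and the order is al – j – s.
Crossovers in the al–j interval produce the single-crossover classes s+ al j+ and s al+ j (221 + 252 = 473) plus the double crossovers (68).
RF(al–j) = (473 + 68) / 2336 = 541/2336 = 0.2316 → 23.2 m.u.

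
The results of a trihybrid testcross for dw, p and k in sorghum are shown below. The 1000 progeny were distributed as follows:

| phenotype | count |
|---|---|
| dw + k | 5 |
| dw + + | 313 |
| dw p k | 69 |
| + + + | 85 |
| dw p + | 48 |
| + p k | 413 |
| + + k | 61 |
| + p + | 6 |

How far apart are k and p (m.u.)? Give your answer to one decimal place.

The two most frequent reciprocal classes, dw + + and + p k, are the parental types, so the F1 was dw + + / + p k.
The two rarest classes, dw + k and + p +, are the double crossovers. Comparing them with the parentals, only the k allele has switched, so k is the middle locus and the order is p – k – dw.
Crossovers in the p–k interval produce the single-crossover classes dw p + and + + k (48 + 61 = 109) plus the double crossovers (11).
RF(p–k) = (109 + 11) / 1000 = 120/1000 = 0.1200 → 12.0 m.u.

12.0 m.u.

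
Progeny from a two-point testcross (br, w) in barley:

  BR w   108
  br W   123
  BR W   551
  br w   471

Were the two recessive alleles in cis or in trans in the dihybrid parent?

cis

The two most frequent classes are BR W (551) and br w (471); these are the parental (non-recombinant) types.
So the F1 carried BR W on one chromosome and br w on the other — the recessive alleles are on the same chromosome (cis / coupling).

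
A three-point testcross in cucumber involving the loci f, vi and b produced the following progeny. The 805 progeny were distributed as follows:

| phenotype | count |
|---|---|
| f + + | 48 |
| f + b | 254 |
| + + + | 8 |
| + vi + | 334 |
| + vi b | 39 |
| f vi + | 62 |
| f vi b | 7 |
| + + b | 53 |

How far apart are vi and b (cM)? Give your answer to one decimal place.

The two most frequent reciprocal classes, f + b and + vi +, are the parental types, so the F1 was f + b / + vi +.
The two rarest classes, f vi b and + + +, are the double crossovers. Comparing them with the parentals, only the vi allele has switched, so vi is the middle locus and the order is b – vi – f.
Crossovers in the b–vi interval produce the single-crossover classes f + + and + vi b (48 + 39 = 87) plus the double crossovers (15).
RF(b–vi) = (87 + 15) / 805 = 102/805 = 0.1267 → 12.7 cM.

12.7 cM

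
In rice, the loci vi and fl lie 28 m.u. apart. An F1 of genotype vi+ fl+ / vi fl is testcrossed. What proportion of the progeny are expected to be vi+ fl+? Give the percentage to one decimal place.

A map distance of 28 m.u. corresponds to a recombination frequency of 0.280.
The F1 is vi+ fl+ / vi fl, so vi+ fl+ is a parental gamete class with expected frequency (1 − r)/2 = 0.720/2 = 0.3600.
That is 0.3600 = 36.0% of the progeny.

36.0%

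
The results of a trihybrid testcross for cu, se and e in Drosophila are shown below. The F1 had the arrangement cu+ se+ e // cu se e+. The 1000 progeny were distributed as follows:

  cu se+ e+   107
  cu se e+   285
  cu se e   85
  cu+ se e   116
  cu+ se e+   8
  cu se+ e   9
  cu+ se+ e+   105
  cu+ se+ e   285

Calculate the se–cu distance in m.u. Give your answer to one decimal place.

The two rarest classes, cu se+ e and cu+ se e+, are the double crossovers. Comparing them with the parentals, only the cu allele has switched, so cu is the middle locus and the order is se – cu – e.
Crossovers in the se–cu interval produce the single-crossover classes cu+ se e and cu se+ e+ (116 + 107 = 223) plus the double crossovers (17).
RF(se–cu) = (223 + 17) / 1000 = 240/1000 = 0.2400 → 24.0 m.u.

24.0 m.u.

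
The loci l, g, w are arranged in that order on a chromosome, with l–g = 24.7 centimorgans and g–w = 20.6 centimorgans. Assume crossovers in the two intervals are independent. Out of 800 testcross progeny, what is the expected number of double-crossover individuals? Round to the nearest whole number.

41

Map distances give recombination frequencies of 0.247 and 0.206 for the two intervals.
With no interference, expected double-crossover frequency = 0.247 × 0.206 = 0.05088.
Expected number = 0.05088 × 800 = 40.71 ≈ 41.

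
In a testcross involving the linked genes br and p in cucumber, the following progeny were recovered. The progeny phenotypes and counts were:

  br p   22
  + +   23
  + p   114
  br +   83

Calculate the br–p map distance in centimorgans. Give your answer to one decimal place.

The two most frequent classes, + p (114) and br + (83), are the parental types, so the F1 was + p / br +.
The recombinant classes are + + and br p: 23 + 22 = 45.
Recombination frequency = 45/242 = 0.1860 ≈ 18.6%, i.e. 18.6 centimorgans.

18.6 centimorgans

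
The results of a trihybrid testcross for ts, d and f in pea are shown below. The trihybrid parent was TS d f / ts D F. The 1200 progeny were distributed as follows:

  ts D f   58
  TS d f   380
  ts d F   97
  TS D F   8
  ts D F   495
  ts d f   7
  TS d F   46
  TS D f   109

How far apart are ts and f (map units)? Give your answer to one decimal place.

The two rarest classes, ts d f and TS D F, are the double crossovers. Comparing them with the parentals, only the ts allele has switched, so ts is the middle locus and the order is f – ts – d.
Crossovers in the f–ts interval produce the single-crossover classes TS d F and ts D f (46 + 58 = 104) plus the double crossovers (15).
RF(f–ts) = (104 + 15) / 1200 = 119/1200 = 0.0992 → 9.9 map units.

9.9 map units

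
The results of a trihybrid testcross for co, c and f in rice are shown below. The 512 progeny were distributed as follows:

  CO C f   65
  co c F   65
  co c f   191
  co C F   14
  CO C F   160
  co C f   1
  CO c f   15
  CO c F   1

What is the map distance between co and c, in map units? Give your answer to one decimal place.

6.1 map units

The two most frequent reciprocal classes, co c f and CO C F, are the parental types, so the F1 was co c f / CO C F.
The two rarest classes, co C f and CO c F, are the double crossovers. Comparing them with the parentals, only the c allele has switched, so c is the middle locus and the order is co – c – f.
Crossovers in the co–c interval produce the single-crossover classes CO c f and co C F (15 + 14 = 29) plus the double crossovers (2).
RF(co–c) = (29 + 2) / 512 = 31/512 = 0.0605 → 6.1 map units.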